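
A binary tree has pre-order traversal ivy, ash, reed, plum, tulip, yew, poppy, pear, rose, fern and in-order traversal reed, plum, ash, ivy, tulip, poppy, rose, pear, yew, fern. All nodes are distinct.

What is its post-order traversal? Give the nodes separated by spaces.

plum reed ash rose pear poppy fern yew tulip ivy

The first element of pre-order is the root; it splits in-order into left and right subtrees.
Root ivy: left subtree has 3 nodes {reed, plum, ash}, right has 6 {tulip, poppy, rose, pear, yew, fern}.
  Root ash: left subtree has 2 nodes {reed, plum}, right has 0 { }.
    Root reed: left subtree has 0 nodes { }, right has 1 {plum}.
  Root tulip: left subtree has 0 nodes { }, right has 5 {poppy, rose, pear, yew, fern}.
    Root yew: left subtree has 3 nodes {poppy, rose, pear}, right has 1 {fern}.
      Root poppy: left subtree has 0 nodes { }, right has 2 {rose, pear}.
        Root pear: left subtree has 1 node {rose}, right has 0 { }.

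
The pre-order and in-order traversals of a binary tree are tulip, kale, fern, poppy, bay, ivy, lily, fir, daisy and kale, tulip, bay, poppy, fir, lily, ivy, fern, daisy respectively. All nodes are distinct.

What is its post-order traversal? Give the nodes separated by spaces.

kale bay fir lily ivy poppy daisy fern tulip

The first element of pre-order is the root; it splits in-order into left and right subtrees.
Root tulip: left subtree has 1 node {kale}, right has 7 {bay, poppy, fir, lily, ivy, fern, daisy}.
  Root fern: left subtree has 5 nodes {bay, poppy, fir, lily, ivy}, right has 1 {daisy}.
    Root poppy: left subtree has 1 node {bay}, right has 3 {fir, lily, ivy}.
      Root ivy: left subtree has 2 nodes {fir, lily}, right has 0 { }.
        Root lily: left subtree has 1 node {fir}, right has 0 { }.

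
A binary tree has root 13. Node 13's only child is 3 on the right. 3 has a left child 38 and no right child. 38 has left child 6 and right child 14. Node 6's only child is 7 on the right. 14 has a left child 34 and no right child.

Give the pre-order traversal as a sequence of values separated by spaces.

Pre-order visits the node, then its left subtree, then its right subtree.
Visit 13.
At 13: no left child.
At 13: go right to 3.
  Visit 3.
  At 3: go left to 38.
    Visit 38.
    At 38: go left to 6.
      Visit 6.
      At 6: no left child.
      At 6: go right to 7.
        7 is a leaf — visit 7.
    At 38: go right to 14.
      Visit 14.
      At 14: go left to 34.
        34 is a leaf — visit 34.
      At 14: no right child.
  At 3: no right child.

13 3 38 6 7 14 34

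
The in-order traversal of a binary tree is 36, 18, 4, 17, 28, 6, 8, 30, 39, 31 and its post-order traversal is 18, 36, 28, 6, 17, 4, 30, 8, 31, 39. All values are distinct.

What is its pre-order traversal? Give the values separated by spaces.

The last element of post-order is the root; it splits in-order into left and right subtrees.
Root 39: left subtree has 8 nodes {36, 18, 4, 17, 28, 6, 8, 30}, right has 1 {31}.
  Root 8: left subtree has 6 nodes {36, 18, 4, 17, 28, 6}, right has 1 {30}.
    Root 4: left subtree has 2 nodes {36, 18}, right has 3 {17, 28, 6}.
      Root 36: left subtree has 0 nodes { }, right has 1 {18}.
      Root 17: left subtree has 0 nodes { }, right has 2 {28, 6}.
        Root 6: left subtree has 1 node {28}, right has 0 { }.

39 8 4 36 18 17 6 28 30 31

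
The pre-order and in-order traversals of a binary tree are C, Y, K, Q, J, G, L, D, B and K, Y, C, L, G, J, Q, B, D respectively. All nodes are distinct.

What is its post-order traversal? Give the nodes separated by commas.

K, Y, L, G, J, B, D, Q, C

The first element of pre-order is the root; it splits in-order into left and right subtrees.
Root C: left subtree has 2 nodes {K, Y}, right has 6 {L, G, J, Q, B, D}.
  Root Y: left subtree has 1 node {K}, right has 0 { }.
  Root Q: left subtree has 3 nodes {L, G, J}, right has 2 {B, D}.
    Root J: left subtree has 2 nodes {L, G}, right has 0 { }.
      Root G: left subtree has 1 node {L}, right has 0 { }.
    Root D: left subtree has 1 node {B}, right has 0 { }.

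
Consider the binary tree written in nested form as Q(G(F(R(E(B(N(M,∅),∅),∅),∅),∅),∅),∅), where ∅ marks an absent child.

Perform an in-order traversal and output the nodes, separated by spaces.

In-order visits the left subtree, then the node, then the right subtree.
At Q: go left to G.
  At G: go left to F.
    At F: go left to R.
      At R: go left to E.
        At E: go left to B.
          At B: go left to N.
            At N: go left to M.
              M is a leaf — visit M.
            Visit N.
            At N: no right child.
          Visit B.
          At B: no right child.
        Visit E.
        At E: no right child.
      Visit R.
      At R: no right child.
    Visit F.
    At F: no right child.
  Visit G.
  At G: no right child.
Visit Q.
At Q: no right child.

M N B E R F G Q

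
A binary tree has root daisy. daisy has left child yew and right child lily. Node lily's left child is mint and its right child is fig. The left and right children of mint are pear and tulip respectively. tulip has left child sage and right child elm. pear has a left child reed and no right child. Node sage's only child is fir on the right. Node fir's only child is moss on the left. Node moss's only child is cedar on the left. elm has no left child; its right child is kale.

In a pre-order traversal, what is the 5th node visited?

Pre-order visits the node, then its left subtree, then its right subtree.
Visit daisy.
At daisy: go left to yew.
  yew is a leaf — visit yew.
At daisy: go right to lily.
  Visit lily.
  At lily: go left to mint.
    Visit mint.
    At mint: go left to pear.
      Visit pear.
      At pear: go left to reed.
        reed is a leaf — visit reed.
      At pear: no right child.
    At mint: go right to tulip.
      Visit tulip.
      At tulip: go left to sage.
        Visit sage.
        At sage: no left child.
        At sage: go right to fir.
          Visit fir.
          At fir: go left to moss.
            Visit moss.
            At moss: go left to cedar.
              cedar is a leaf — visit cedar.
            At moss: no right child.
          At fir: no right child.
      At tulip: go right to elm.
        Visit elm.
        At elm: no left child.
        At elm: go right to kale.
          kale is a leaf — visit kale.
  At lily: go right to fig.
    fig is a leaf — visit fig.
Full pre-order sequence: daisy, yew, lily, mint, pear, reed, tulip, sage, fir, moss, cedar, elm, kale, fig.

pear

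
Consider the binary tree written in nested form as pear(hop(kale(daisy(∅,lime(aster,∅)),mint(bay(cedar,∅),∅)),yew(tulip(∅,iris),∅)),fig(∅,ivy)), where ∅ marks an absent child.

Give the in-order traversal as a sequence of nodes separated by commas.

daisy, aster, lime, kale, cedar, bay, mint, hop, tulip, iris, yew, pear, fig, ivy

In-order visits the left subtree, then the node, then the right subtree.
At pear: go left to hop.
  At hop: go left to kale.
    At kale: go left to daisy.
      At daisy: no left child.
      Visit daisy.
      At daisy: go right to lime.
        At lime: go left to aster.
          aster is a leaf — visit aster.
        Visit lime.
        At lime: no right child.
    Visit kale.
    At kale: go right to mint.
      At mint: go left to bay.
        At bay: go left to cedar.
          cedar is a leaf — visit cedar.
        Visit bay.
        At bay: no right child.
      Visit mint.
      At mint: no right child.
  Visit hop.
  At hop: go right to yew.
    At yew: go left to tulip.
      At tulip: no left child.
      Visit tulip.
      At tulip: go right to iris.
        iris is a leaf — visit iris.
    Visit yew.
    At yew: no right child.
Visit pear.
At pear: go right to fig.
  At fig: no left child.
  Visit fig.
  At fig: go right to ivy.
    ivy is a leaf — visit ivy.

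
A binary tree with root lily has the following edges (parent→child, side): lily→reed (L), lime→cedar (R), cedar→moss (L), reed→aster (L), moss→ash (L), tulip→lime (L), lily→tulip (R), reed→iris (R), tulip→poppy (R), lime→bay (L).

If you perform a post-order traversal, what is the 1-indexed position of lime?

8

Post-order visits the left subtree, then the right subtree, then the node.
At lily: go left to reed.
  At reed: go left to aster.
    aster is a leaf — visit aster.
  At reed: go right to iris.
    iris is a leaf — visit iris.
  Visit reed.
At lily: go right to tulip.
  At tulip: go left to lime.
    At lime: go left to bay.
      bay is a leaf — visit bay.
    At lime: go right to cedar.
      At cedar: go left to moss.
        At moss: go left to ash.
          ash is a leaf — visit ash.
        At moss: no right child.
        Visit moss.
      At cedar: no right child.
      Visit cedar.
    Visit lime.
  At tulip: go right to poppy.
    poppy is a leaf — visit poppy.
  Visit tulip.
Visit lily.
Full post-order sequence: aster, iris, reed, bay, ash, moss, cedar, lime, poppy, tulip, lily.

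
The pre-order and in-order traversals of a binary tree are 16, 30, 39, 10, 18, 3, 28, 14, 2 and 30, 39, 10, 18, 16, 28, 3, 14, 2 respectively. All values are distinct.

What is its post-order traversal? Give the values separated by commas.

18, 10, 39, 30, 28, 2, 14, 3, 16

The first element of pre-order is the root; it splits in-order into left and right subtrees.
Root 16: left subtree has 4 nodes {30, 39, 10, 18}, right has 4 {28, 3, 14, 2}.
  Root 30: left subtree has 0 nodes { }, right has 3 {39, 10, 18}.
    Root 39: left subtree has 0 nodes { }, right has 2 {10, 18}.
      Root 10: left subtree has 0 nodes { }, right has 1 {18}.
  Root 3: left subtree has 1 node {28}, right has 2 {14, 2}.
    Root 14: left subtree has 0 nodes { }, right has 1 {2}.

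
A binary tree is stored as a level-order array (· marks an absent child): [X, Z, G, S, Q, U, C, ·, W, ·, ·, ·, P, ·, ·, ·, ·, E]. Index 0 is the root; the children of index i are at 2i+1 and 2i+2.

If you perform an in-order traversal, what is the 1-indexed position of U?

7

In-order visits the left subtree, then the node, then the right subtree.
At X: go left to Z.
  At Z: go left to S.
    At S: no left child.
    Visit S.
    At S: go right to W.
      At W: go left to E.
        E is a leaf — visit E.
      Visit W.
      At W: no right child.
  Visit Z.
  At Z: go right to Q.
    Q is a leaf — visit Q.
Visit X.
At X: go right to G.
  At G: go left to U.
    At U: no left child.
    Visit U.
    At U: go right to P.
      P is a leaf — visit P.
  Visit G.
  At G: go right to C.
    C is a leaf — visit C.
Full in-order sequence: S, E, W, Z, Q, X, U, P, G, C.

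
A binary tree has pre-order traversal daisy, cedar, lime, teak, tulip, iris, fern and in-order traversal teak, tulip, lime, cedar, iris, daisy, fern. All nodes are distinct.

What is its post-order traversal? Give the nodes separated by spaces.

tulip teak lime iris cedar fern daisy

The first element of pre-order is the root; it splits in-order into left and right subtrees.
Root daisy: left subtree has 5 nodes {teak, tulip, lime, cedar, iris}, right has 1 {fern}.
  Root cedar: left subtree has 3 nodes {teak, tulip, lime}, right has 1 {iris}.
    Root lime: left subtree has 2 nodes {teak, tulip}, right has 0 { }.
      Root teak: left subtree has 0 nodes { }, right has 1 {tulip}.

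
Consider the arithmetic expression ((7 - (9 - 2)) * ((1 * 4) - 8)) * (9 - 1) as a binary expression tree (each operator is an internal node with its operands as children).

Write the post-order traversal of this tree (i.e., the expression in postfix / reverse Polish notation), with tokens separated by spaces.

Post-order on an expression tree gives postfix notation: for each operator, emit left operand, right operand, then the operator.

7 9 2 - - 1 4 * 8 - * 9 1 - *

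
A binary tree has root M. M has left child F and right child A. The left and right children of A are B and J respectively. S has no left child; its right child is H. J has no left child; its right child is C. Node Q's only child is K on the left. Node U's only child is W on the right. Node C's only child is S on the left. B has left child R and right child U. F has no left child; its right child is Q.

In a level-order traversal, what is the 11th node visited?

W

Level-order visits nodes level by level from the root, left to right within each level.
Level 0: M
Level 1: F, A
Level 2: Q, B, J
Level 3: K, R, U, C
Level 4: W, S
Level 5: H
Full level-order sequence: M, F, A, Q, B, J, K, R, U, C, W, S, H.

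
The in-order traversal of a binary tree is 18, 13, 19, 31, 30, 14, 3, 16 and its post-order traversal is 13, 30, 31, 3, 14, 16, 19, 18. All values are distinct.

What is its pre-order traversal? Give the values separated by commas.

The last element of post-order is the root; it splits in-order into left and right subtrees.
Root 18: left subtree has 0 nodes { }, right has 7 {13, 19, 31, 30, 14, 3, 16}.
  Root 19: left subtree has 1 node {13}, right has 5 {31, 30, 14, 3, 16}.
    Root 16: left subtree has 4 nodes {31, 30, 14, 3}, right has 0 { }.
      Root 14: left subtree has 2 nodes {31, 30}, right has 1 {3}.
        Root 31: left subtree has 0 nodes { }, right has 1 {30}.

18, 19, 13, 16, 14, 31, 30, 3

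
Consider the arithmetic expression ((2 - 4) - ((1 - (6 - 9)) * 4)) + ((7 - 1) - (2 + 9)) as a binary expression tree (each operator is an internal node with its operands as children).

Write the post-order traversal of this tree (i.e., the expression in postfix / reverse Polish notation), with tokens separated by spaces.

2 4 - 1 6 9 - - 4 * - 7 1 - 2 9 + - +

Post-order on an expression tree gives postfix notation: for each operator, emit left operand, right operand, then the operator.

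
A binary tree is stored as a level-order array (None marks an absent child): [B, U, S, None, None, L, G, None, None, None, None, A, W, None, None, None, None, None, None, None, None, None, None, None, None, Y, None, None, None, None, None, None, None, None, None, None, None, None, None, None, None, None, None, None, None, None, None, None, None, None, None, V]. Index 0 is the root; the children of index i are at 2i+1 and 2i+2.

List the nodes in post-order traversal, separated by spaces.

U A V Y W L G S B

Post-order visits the left subtree, then the right subtree, then the node.
At B: go left to U.
  U is a leaf — visit U.
At B: go right to S.
  At S: go left to L.
    At L: go left to A.
      A is a leaf — visit A.
    At L: go right to W.
      At W: go left to Y.
        At Y: go left to V.
          V is a leaf — visit V.
        At Y: no right child.
        Visit Y.
      At W: no right child.
      Visit W.
    Visit L.
  At S: go right to G.
    G is a leaf — visit G.
  Visit S.
Visit B.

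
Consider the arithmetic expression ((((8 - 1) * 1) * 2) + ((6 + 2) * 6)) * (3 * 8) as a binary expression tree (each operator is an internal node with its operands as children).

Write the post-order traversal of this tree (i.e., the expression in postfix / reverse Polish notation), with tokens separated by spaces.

8 1 - 1 * 2 * 6 2 + 6 * + 3 8 * *

Post-order on an expression tree gives postfix notation: for each operator, emit left operand, right operand, then the operator.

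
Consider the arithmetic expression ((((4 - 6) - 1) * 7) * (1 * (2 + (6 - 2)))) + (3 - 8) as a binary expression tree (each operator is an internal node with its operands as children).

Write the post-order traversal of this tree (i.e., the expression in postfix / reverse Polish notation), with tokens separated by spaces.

Post-order on an expression tree gives postfix notation: for each operator, emit left operand, right operand, then the operator.

4 6 - 1 - 7 * 1 2 6 2 - + * * 3 8 - +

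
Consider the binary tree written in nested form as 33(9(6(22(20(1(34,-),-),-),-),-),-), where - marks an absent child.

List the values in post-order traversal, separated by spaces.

34 1 20 22 6 9 33

Post-order visits the left subtree, then the right subtree, then the node.
At 33: go left to 9.
  At 9: go left to 6.
    At 6: go left to 22.
      At 22: go left to 20.
        At 20: go left to 1.
          At 1: go left to 34.
            34 is a leaf — visit 34.
          At 1: no right child.
          Visit 1.
        At 20: no right child.
        Visit 20.
      At 22: no right child.
      Visit 22.
    At 6: no right child.
    Visit 6.
  At 9: no right child.
  Visit 9.
At 33: no right child.
Visit 33.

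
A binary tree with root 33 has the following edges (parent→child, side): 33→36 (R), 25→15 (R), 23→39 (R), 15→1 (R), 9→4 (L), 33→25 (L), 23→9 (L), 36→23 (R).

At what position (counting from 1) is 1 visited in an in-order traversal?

In-order visits the left subtree, then the node, then the right subtree.
At 33: go left to 25.
  At 25: no left child.
  Visit 25.
  At 25: go right to 15.
    At 15: no left child.
    Visit 15.
    At 15: go right to 1.
      1 is a leaf — visit 1.
Visit 33.
At 33: go right to 36.
  At 36: no left child.
  Visit 36.
  At 36: go right to 23.
    At 23: go left to 9.
      At 9: go left to 4.
        4 is a leaf — visit 4.
      Visit 9.
      At 9: no right child.
    Visit 23.
    At 23: go right to 39.
      39 is a leaf — visit 39.
Full in-order sequence: 25, 15, 1, 33, 36, 4, 9, 23, 39.

3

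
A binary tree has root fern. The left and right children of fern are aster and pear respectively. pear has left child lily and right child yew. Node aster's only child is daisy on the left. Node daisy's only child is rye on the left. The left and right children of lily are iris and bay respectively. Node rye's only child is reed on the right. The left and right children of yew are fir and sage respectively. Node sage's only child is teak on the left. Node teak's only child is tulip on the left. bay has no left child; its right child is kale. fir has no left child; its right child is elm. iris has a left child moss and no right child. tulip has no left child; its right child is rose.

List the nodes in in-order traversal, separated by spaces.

In-order visits the left subtree, then the node, then the right subtree.
At fern: go left to aster.
  At aster: go left to daisy.
    At daisy: go left to rye.
      At rye: no left child.
      Visit rye.
      At rye: go right to reed.
        reed is a leaf — visit reed.
    Visit daisy.
    At daisy: no right child.
  Visit aster.
  At aster: no right child.
Visit fern.
At fern: go right to pear.
  At pear: go left to lily.
    At lily: go left to iris.
      At iris: go left to moss.
        moss is a leaf — visit moss.
      Visit iris.
      At iris: no right child.
    Visit lily.
    At lily: go right to bay.
      At bay: no left child.
      Visit bay.
      At bay: go right to kale.
        kale is a leaf — visit kale.
  Visit pear.
  At pear: go right to yew.
    At yew: go left to fir.
      At fir: no left child.
      Visit fir.
      At fir: go right to elm.
        elm is a leaf — visit elm.
    Visit yew.
    At yew: go right to sage.
      At sage: go left to teak.
        At teak: go left to tulip.
          At tulip: no left child.
          Visit tulip.
          At tulip: go right to rose.
            rose is a leaf — visit rose.
        Visit teak.
        At teak: no right child.
      Visit sage.
      At sage: no right child.

rye reed daisy aster fern moss iris lily bay kale pear fir elm yew tulip rose teak sage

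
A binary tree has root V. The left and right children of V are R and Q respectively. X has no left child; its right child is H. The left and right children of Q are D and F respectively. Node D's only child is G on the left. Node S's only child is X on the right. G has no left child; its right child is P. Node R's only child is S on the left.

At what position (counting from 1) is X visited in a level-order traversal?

7

Level-order visits nodes level by level from the root, left to right within each level.
Level 0: V
Level 1: R, Q
Level 2: S, D, F
Level 3: X, G
Level 4: H, P
Full level-order sequence: V, R, Q, S, D, F, X, G, H, P.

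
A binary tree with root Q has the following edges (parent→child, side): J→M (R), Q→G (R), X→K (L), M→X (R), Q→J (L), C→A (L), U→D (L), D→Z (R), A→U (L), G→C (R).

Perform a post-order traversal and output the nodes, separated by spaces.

K X M J Z D U A C G Q

Post-order visits the left subtree, then the right subtree, then the node.
At Q: go left to J.
  At J: no left child.
  At J: go right to M.
    At M: no left child.
    At M: go right to X.
      At X: go left to K.
        K is a leaf — visit K.
      At X: no right child.
      Visit X.
    Visit M.
  Visit J.
At Q: go right to G.
  At G: no left child.
  At G: go right to C.
    At C: go left to A.
      At A: go left to U.
        At U: go left to D.
          At D: no left child.
          At D: go right to Z.
            Z is a leaf — visit Z.
          Visit D.
        At U: no right child.
        Visit U.
      At A: no right child.
      Visit A.
    At C: no right child.
    Visit C.
  Visit G.
Visit Q.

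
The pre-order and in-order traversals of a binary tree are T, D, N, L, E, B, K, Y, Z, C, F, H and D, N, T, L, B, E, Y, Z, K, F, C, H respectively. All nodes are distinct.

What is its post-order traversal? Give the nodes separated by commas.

N, D, B, Z, Y, F, H, C, K, E, L, T

The first element of pre-order is the root; it splits in-order into left and right subtrees.
Root T: left subtree has 2 nodes {D, N}, right has 9 {L, B, E, Y, Z, K, F, C, H}.
  Root D: left subtree has 0 nodes { }, right has 1 {N}.
  Root L: left subtree has 0 nodes { }, right has 8 {B, E, Y, Z, K, F, C, H}.
    Root E: left subtree has 1 node {B}, right has 6 {Y, Z, K, F, C, H}.
      Root K: left subtree has 2 nodes {Y, Z}, right has 3 {F, C, H}.
        Root Y: left subtree has 0 nodes { }, right has 1 {Z}.
        Root C: left subtree has 1 node {F}, right has 1 {H}.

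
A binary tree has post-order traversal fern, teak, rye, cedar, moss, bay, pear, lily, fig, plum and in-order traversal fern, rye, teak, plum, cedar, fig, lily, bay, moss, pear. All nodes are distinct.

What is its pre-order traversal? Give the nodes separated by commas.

plum, rye, fern, teak, fig, cedar, lily, pear, bay, moss

The last element of post-order is the root; it splits in-order into left and right subtrees.
Root plum: left subtree has 3 nodes {fern, rye, teak}, right has 6 {cedar, fig, lily, bay, moss, pear}.
  Root rye: left subtree has 1 node {fern}, right has 1 {teak}.
  Root fig: left subtree has 1 node {cedar}, right has 4 {lily, bay, moss, pear}.
    Root lily: left subtree has 0 nodes { }, right has 3 {bay, moss, pear}.
      Root pear: left subtree has 2 nodes {bay, moss}, right has 0 { }.
        Root bay: left subtree has 0 nodes { }, right has 1 {moss}.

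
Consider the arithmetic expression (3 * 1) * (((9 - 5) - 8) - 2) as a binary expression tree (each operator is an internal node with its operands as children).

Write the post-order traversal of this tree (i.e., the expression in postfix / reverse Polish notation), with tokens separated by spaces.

3 1 * 9 5 - 8 - 2 - *

Post-order on an expression tree gives postfix notation: for each operator, emit left operand, right operand, then the operator.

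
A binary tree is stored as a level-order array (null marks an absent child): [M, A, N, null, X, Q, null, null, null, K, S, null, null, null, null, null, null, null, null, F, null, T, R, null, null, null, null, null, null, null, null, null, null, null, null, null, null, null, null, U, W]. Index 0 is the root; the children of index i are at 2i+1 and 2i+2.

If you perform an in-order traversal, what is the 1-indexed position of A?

1

In-order visits the left subtree, then the node, then the right subtree.
At M: go left to A.
  At A: no left child.
  Visit A.
  At A: go right to X.
    At X: go left to K.
      At K: go left to F.
        At F: go left to U.
          U is a leaf — visit U.
        Visit F.
        At F: go right to W.
          W is a leaf — visit W.
      Visit K.
      At K: no right child.
    Visit X.
    At X: go right to S.
      At S: go left to T.
        T is a leaf — visit T.
      Visit S.
      At S: go right to R.
        R is a leaf — visit R.
Visit M.
At M: go right to N.
  At N: go left to Q.
    Q is a leaf — visit Q.
  Visit N.
  At N: no right child.
Full in-order sequence: A, U, F, W, K, X, T, S, R, M, Q, N.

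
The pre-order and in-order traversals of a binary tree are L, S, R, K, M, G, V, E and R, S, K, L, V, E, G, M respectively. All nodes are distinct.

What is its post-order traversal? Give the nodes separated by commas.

The first element of pre-order is the root; it splits in-order into left and right subtrees.
Root L: left subtree has 3 nodes {R, S, K}, right has 4 {V, E, G, M}.
  Root S: left subtree has 1 node {R}, right has 1 {K}.
  Root M: left subtree has 3 nodes {V, E, G}, right has 0 { }.
    Root G: left subtree has 2 nodes {V, E}, right has 0 { }.
      Root V: left subtree has 0 nodes { }, right has 1 {E}.

R, K, S, E, V, G, M, L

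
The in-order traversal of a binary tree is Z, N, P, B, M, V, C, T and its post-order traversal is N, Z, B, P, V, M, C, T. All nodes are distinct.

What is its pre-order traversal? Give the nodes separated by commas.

The last element of post-order is the root; it splits in-order into left and right subtrees.
Root T: left subtree has 7 nodes {Z, N, P, B, M, V, C}, right has 0 { }.
  Root C: left subtree has 6 nodes {Z, N, P, B, M, V}, right has 0 { }.
    Root M: left subtree has 4 nodes {Z, N, P, B}, right has 1 {V}.
      Root P: left subtree has 2 nodes {Z, N}, right has 1 {B}.
        Root Z: left subtree has 0 nodes { }, right has 1 {N}.

T, C, M, P, Z, N, B, V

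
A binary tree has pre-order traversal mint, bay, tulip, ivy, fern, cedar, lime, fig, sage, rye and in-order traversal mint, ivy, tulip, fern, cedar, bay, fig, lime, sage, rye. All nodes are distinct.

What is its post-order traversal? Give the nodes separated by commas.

The first element of pre-order is the root; it splits in-order into left and right subtrees.
Root mint: left subtree has 0 nodes { }, right has 9 {ivy, tulip, fern, cedar, bay, fig, lime, sage, rye}.
  Root bay: left subtree has 4 nodes {ivy, tulip, fern, cedar}, right has 4 {fig, lime, sage, rye}.
    Root tulip: left subtree has 1 node {ivy}, right has 2 {fern, cedar}.
      Root fern: left subtree has 0 nodes { }, right has 1 {cedar}.
    Root lime: left subtree has 1 node {fig}, right has 2 {sage, rye}.
      Root sage: left subtree has 0 nodes { }, right has 1 {rye}.

ivy, cedar, fern, tulip, fig, rye, sage, lime, bay, mint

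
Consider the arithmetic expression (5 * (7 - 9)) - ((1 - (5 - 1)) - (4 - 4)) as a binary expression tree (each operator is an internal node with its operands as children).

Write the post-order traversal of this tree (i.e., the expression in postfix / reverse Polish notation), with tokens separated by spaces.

5 7 9 - * 1 5 1 - - 4 4 - - -

Post-order on an expression tree gives postfix notation: for each operator, emit left operand, right operand, then the operator.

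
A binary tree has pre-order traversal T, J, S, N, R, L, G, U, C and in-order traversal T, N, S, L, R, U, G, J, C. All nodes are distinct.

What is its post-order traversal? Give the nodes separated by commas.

N, L, U, G, R, S, C, J, T

The first element of pre-order is the root; it splits in-order into left and right subtrees.
Root T: left subtree has 0 nodes { }, right has 8 {N, S, L, R, U, G, J, C}.
  Root J: left subtree has 6 nodes {N, S, L, R, U, G}, right has 1 {C}.
    Root S: left subtree has 1 node {N}, right has 4 {L, R, U, G}.
      Root R: left subtree has 1 node {L}, right has 2 {U, G}.
        Root G: left subtree has 1 node {U}, right has 0 { }.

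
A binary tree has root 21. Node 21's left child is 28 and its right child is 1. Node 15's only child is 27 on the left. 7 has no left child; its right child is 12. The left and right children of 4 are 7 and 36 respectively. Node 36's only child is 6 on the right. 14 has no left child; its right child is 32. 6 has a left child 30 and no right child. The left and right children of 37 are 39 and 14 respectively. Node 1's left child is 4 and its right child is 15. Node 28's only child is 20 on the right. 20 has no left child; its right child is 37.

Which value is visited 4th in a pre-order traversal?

37

Pre-order visits the node, then its left subtree, then its right subtree.
Visit 21.
At 21: go left to 28.
  Visit 28.
  At 28: no left child.
  At 28: go right to 20.
    Visit 20.
    At 20: no left child.
    At 20: go right to 37.
      Visit 37.
      At 37: go left to 39.
        39 is a leaf — visit 39.
      At 37: go right to 14.
        Visit 14.
        At 14: no left child.
        At 14: go right to 32.
          32 is a leaf — visit 32.
At 21: go right to 1.
  Visit 1.
  At 1: go left to 4.
    Visit 4.
    At 4: go left to 7.
      Visit 7.
      At 7: no left child.
      At 7: go right to 12.
        12 is a leaf — visit 12.
    At 4: go right to 36.
      Visit 36.
      At 36: no left child.
      At 36: go right to 6.
        Visit 6.
        At 6: go left to 30.
          30 is a leaf — visit 30.
        At 6: no right child.
  At 1: go right to 15.
    Visit 15.
    At 15: go left to 27.
      27 is a leaf — visit 27.
    At 15: no right child.
Full pre-order sequence: 21, 28, 20, 37, 39, 14, 32, 1, 4, 7, 12, 36, 6, 30, 15, 27.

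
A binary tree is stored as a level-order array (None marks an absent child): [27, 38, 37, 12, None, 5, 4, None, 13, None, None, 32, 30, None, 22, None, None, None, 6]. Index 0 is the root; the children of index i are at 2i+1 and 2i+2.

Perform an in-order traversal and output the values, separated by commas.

12, 13, 6, 38, 27, 32, 5, 30, 37, 4, 22

In-order visits the left subtree, then the node, then the right subtree.
At 27: go left to 38.
  At 38: go left to 12.
    At 12: no left child.
    Visit 12.
    At 12: go right to 13.
      At 13: no left child.
      Visit 13.
      At 13: go right to 6.
        6 is a leaf — visit 6.
  Visit 38.
  At 38: no right child.
Visit 27.
At 27: go right to 37.
  At 37: go left to 5.
    At 5: go left to 32.
      32 is a leaf — visit 32.
    Visit 5.
    At 5: go right to 30.
      30 is a leaf — visit 30.
  Visit 37.
  At 37: go right to 4.
    At 4: no left child.
    Visit 4.
    At 4: go right to 22.
      22 is a leaf — visit 22.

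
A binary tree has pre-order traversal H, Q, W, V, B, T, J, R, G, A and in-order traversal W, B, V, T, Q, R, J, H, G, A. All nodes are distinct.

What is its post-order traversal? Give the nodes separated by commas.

B, T, V, W, R, J, Q, A, G, H

The first element of pre-order is the root; it splits in-order into left and right subtrees.
Root H: left subtree has 7 nodes {W, B, V, T, Q, R, J}, right has 2 {G, A}.
  Root Q: left subtree has 4 nodes {W, B, V, T}, right has 2 {R, J}.
    Root W: left subtree has 0 nodes { }, right has 3 {B, V, T}.
      Root V: left subtree has 1 node {B}, right has 1 {T}.
    Root J: left subtree has 1 node {R}, right has 0 { }.
  Root G: left subtree has 0 nodes { }, right has 1 {A}.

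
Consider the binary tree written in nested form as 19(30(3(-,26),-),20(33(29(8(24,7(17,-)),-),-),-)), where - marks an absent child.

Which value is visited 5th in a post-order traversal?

Post-order visits the left subtree, then the right subtree, then the node.
At 19: go left to 30.
  At 30: go left to 3.
    At 3: no left child.
    At 3: go right to 26.
      26 is a leaf — visit 26.
    Visit 3.
  At 30: no right child.
  Visit 30.
At 19: go right to 20.
  At 20: go left to 33.
    At 33: go left to 29.
      At 29: go left to 8.
        At 8: go left to 24.
          24 is a leaf — visit 24.
        At 8: go right to 7.
          At 7: go left to 17.
            17 is a leaf — visit 17.
          At 7: no right child.
          Visit 7.
        Visit 8.
      At 29: no right child.
      Visit 29.
    At 33: no right child.
    Visit 33.
  At 20: no right child.
  Visit 20.
Visit 19.
Full post-order sequence: 26, 3, 30, 24, 17, 7, 8, 29, 33, 20, 19.

17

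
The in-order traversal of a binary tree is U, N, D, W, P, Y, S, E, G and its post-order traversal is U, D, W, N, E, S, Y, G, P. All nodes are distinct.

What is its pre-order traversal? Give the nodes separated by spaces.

The last element of post-order is the root; it splits in-order into left and right subtrees.
Root P: left subtree has 4 nodes {U, N, D, W}, right has 4 {Y, S, E, G}.
  Root N: left subtree has 1 node {U}, right has 2 {D, W}.
    Root W: left subtree has 1 node {D}, right has 0 { }.
  Root G: left subtree has 3 nodes {Y, S, E}, right has 0 { }.
    Root Y: left subtree has 0 nodes { }, right has 2 {S, E}.
      Root S: left subtree has 0 nodes { }, right has 1 {E}.

P N U W D G Y S E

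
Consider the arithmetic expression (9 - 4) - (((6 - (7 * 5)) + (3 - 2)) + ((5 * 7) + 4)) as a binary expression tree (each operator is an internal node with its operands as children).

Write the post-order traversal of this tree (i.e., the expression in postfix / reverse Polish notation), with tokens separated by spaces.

Post-order on an expression tree gives postfix notation: for each operator, emit left operand, right operand, then the operator.

9 4 - 6 7 5 * - 3 2 - + 5 7 * 4 + + -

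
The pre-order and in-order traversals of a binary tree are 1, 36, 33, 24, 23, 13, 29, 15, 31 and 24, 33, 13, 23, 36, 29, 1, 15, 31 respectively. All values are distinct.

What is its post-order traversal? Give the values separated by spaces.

24 13 23 33 29 36 31 15 1

The first element of pre-order is the root; it splits in-order into left and right subtrees.
Root 1: left subtree has 6 nodes {24, 33, 13, 23, 36, 29}, right has 2 {15, 31}.
  Root 36: left subtree has 4 nodes {24, 33, 13, 23}, right has 1 {29}.
    Root 33: left subtree has 1 node {24}, right has 2 {13, 23}.
      Root 23: left subtree has 1 node {13}, right has 0 { }.
  Root 15: left subtree has 0 nodes { }, right has 1 {31}.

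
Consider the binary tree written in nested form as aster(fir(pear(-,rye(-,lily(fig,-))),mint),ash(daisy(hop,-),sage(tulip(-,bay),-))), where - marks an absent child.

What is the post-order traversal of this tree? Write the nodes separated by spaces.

fig lily rye pear mint fir hop daisy bay tulip sage ash aster

Post-order visits the left subtree, then the right subtree, then the node.
At aster: go left to fir.
  At fir: go left to pear.
    At pear: no left child.
    At pear: go right to rye.
      At rye: no left child.
      At rye: go right to lily.
        At lily: go left to fig.
          fig is a leaf — visit fig.
        At lily: no right child.
        Visit lily.
      Visit rye.
    Visit pear.
  At fir: go right to mint.
    mint is a leaf — visit mint.
  Visit fir.
At aster: go right to ash.
  At ash: go left to daisy.
    At daisy: go left to hop.
      hop is a leaf — visit hop.
    At daisy: no right child.
    Visit daisy.
  At ash: go right to sage.
    At sage: go left to tulip.
      At tulip: no left child.
      At tulip: go right to bay.
        bay is a leaf — visit bay.
      Visit tulip.
    At sage: no right child.
    Visit sage.
  Visit ash.
Visit aster.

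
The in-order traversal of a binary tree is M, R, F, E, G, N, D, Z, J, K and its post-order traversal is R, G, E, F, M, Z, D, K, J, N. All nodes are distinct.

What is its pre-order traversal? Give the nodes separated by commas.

N, M, F, R, E, G, J, D, Z, K

The last element of post-order is the root; it splits in-order into left and right subtrees.
Root N: left subtree has 5 nodes {M, R, F, E, G}, right has 4 {D, Z, J, K}.
  Root M: left subtree has 0 nodes { }, right has 4 {R, F, E, G}.
    Root F: left subtree has 1 node {R}, right has 2 {E, G}.
      Root E: left subtree has 0 nodes { }, right has 1 {G}.
  Root J: left subtree has 2 nodes {D, Z}, right has 1 {K}.
    Root D: left subtree has 0 nodes { }, right has 1 {Z}.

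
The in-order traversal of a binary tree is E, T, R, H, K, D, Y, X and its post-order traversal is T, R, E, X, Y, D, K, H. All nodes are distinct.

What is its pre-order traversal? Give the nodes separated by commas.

H, E, R, T, K, D, Y, X

The last element of post-order is the root; it splits in-order into left and right subtrees.
Root H: left subtree has 3 nodes {E, T, R}, right has 4 {K, D, Y, X}.
  Root E: left subtree has 0 nodes { }, right has 2 {T, R}.
    Root R: left subtree has 1 node {T}, right has 0 { }.
  Root K: left subtree has 0 nodes { }, right has 3 {D, Y, X}.
    Root D: left subtree has 0 nodes { }, right has 2 {Y, X}.
      Root Y: left subtree has 0 nodes { }, right has 1 {X}.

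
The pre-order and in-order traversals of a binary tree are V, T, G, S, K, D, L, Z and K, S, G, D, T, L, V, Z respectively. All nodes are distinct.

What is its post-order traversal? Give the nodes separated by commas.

The first element of pre-order is the root; it splits in-order into left and right subtrees.
Root V: left subtree has 6 nodes {K, S, G, D, T, L}, right has 1 {Z}.
  Root T: left subtree has 4 nodes {K, S, G, D}, right has 1 {L}.
    Root G: left subtree has 2 nodes {K, S}, right has 1 {D}.
      Root S: left subtree has 1 node {K}, right has 0 { }.

K, S, D, G, L, T, Z, V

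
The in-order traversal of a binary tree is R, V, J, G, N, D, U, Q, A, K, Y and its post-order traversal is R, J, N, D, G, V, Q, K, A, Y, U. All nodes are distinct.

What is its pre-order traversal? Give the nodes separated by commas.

U, V, R, G, J, D, N, Y, A, Q, K

The last element of post-order is the root; it splits in-order into left and right subtrees.
Root U: left subtree has 6 nodes {R, V, J, G, N, D}, right has 4 {Q, A, K, Y}.
  Root V: left subtree has 1 node {R}, right has 4 {J, G, N, D}.
    Root G: left subtree has 1 node {J}, right has 2 {N, D}.
      Root D: left subtree has 1 node {N}, right has 0 { }.
  Root Y: left subtree has 3 nodes {Q, A, K}, right has 0 { }.
    Root A: left subtree has 1 node {Q}, right has 1 {K}.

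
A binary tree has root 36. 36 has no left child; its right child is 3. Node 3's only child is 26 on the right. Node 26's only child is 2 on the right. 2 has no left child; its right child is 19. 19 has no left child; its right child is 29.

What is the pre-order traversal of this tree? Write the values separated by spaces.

36 3 26 2 19 29

Pre-order visits the node, then its left subtree, then its right subtree.
Visit 36.
At 36: no left child.
At 36: go right to 3.
  Visit 3.
  At 3: no left child.
  At 3: go right to 26.
    Visit 26.
    At 26: no left child.
    At 26: go right to 2.
      Visit 2.
      At 2: no left child.
      At 2: go right to 19.
        Visit 19.
        At 19: no left child.
        At 19: go right to 29.
          29 is a leaf — visit 29.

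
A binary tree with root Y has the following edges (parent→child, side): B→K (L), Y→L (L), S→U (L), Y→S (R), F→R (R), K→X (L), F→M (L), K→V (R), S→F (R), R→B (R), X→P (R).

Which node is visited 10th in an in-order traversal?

K

In-order visits the left subtree, then the node, then the right subtree.
At Y: go left to L.
  L is a leaf — visit L.
Visit Y.
At Y: go right to S.
  At S: go left to U.
    U is a leaf — visit U.
  Visit S.
  At S: go right to F.
    At F: go left to M.
      M is a leaf — visit M.
    Visit F.
    At F: go right to R.
      At R: no left child.
      Visit R.
      At R: go right to B.
        At B: go left to K.
          At K: go left to X.
            At X: no left child.
            Visit X.
            At X: go right to P.
              P is a leaf — visit P.
          Visit K.
          At K: go right to V.
            V is a leaf — visit V.
        Visit B.
        At B: no right child.
Full in-order sequence: L, Y, U, S, M, F, R, X, P, K, V, B.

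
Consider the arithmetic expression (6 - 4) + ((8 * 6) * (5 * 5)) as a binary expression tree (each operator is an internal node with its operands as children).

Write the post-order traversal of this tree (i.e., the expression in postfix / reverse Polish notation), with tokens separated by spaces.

6 4 - 8 6 * 5 5 * * +

Post-order on an expression tree gives postfix notation: for each operator, emit left operand, right operand, then the operator.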